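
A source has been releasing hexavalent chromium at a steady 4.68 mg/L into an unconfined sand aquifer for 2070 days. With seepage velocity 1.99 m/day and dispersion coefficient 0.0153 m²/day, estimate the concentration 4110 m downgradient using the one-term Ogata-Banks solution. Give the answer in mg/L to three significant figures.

4.11 mg/L

For a continuous step input, C/C₀ ≈ ½·erfc((x−vt)/(2√(Dt))).
vt = 1.99 × 2070 = 4119.3 m and 2√(Dt) = 2√(0.0153 × 2070) = 11.26 m.
Argument (x−vt)/(2√(Dt)) = (4110 − 4119.3)/11.26 = -0.8259; ½·erfc(-0.8259) = 0.8786.
C = 4.68 × 0.8786 = 4.11 mg/L.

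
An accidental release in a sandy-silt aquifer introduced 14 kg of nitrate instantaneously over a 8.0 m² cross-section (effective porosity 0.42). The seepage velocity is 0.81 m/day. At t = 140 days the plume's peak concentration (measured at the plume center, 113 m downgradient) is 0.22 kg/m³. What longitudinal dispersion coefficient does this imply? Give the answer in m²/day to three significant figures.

0.204 m²/day

At the plume center C_max = M/(n_e·A·√(4πDt)), so D = M²/(4πt·(n_e·A·C_max)²).
n_e·A·C_max = 0.42 × 8.0 × 0.22 = 0.7392 kg/m.
D = 14²/(4π × 140 × 0.7392²) = 0.204 m²/day.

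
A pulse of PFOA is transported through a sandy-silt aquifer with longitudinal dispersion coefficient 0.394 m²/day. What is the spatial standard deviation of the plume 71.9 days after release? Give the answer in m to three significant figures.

7.53 m

Dispersive spreading gives a Gaussian with σ² = 2Dt; advection only shifts the center.
σ = √(2 × 0.394 × 71.9) = 7.53 m.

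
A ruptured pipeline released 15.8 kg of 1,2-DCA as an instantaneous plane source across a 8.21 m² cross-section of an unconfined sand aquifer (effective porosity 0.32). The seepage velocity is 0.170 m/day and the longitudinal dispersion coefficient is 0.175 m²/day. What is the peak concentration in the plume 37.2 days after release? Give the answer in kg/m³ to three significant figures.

The peak of an instantaneous 1D plume sits at x = vt; there the Gaussian factor is 1 and C_max = M/(n_e·A·√(4πDt)), where n_e·A is the pore area the mass is dissolved in.
√(4πDt) = √(4π × 0.175 × 37.2) = 9.045 m, so C_max = 15.8/(0.32 × 8.21 × 9.045) = 0.665 kg/m³.

0.665 kg/m³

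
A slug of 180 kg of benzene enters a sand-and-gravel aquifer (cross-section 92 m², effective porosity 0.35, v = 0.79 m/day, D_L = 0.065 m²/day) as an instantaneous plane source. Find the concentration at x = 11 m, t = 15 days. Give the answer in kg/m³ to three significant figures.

1.33 kg/m³

For an instantaneous plane source, C(x,t) = M/(n_e·A·√(4πDt)) · exp(−(x−vt)²/(4Dt)), with n_e·A the pore (flow) area.
Plume center vt = 0.79 × 15 = 11.85 m, so the well at 11 m is 0.85 m upgradient of the peak.
√(4πDt) = 3.500 m, giving peak height M/(n_e·A·√(4πDt)) = 180/(0.35 × 92 × 3.500) = 1.597 kg/m³.
(x−vt)²/(4Dt) = (-0.85)²/(4 × 0.065 × 15) = 0.1853; exp(−0.1853) = 0.8309.
C = 1.597 × 0.8309 = 1.33 kg/m³.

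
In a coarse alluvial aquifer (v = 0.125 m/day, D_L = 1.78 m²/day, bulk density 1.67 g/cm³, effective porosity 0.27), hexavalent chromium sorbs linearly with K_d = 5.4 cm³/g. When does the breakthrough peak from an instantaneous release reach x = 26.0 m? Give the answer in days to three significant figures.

Retardation factor R = 1 + ρ_b·K_d/n = 1 + 1.67 × 5.4/0.27 = 34.40.
Sorption retards both mechanisms: v_R = v/R = 0.003634 m/day, D_R = D/R = 0.05174 m²/day.
Peak time from v_R²t² + 2D_R t − x² = 0: t = (√(D_R² + v_R²x²) − D_R)/v_R².
√(D_R² + v_R²x²) = √(0.05174² + 0.003634² × 26.0²) = 0.1077; v_R² = 1.321e-05.
t = (0.1077 − 0.05174)/1.321e-05 = 4240 days.

4240 days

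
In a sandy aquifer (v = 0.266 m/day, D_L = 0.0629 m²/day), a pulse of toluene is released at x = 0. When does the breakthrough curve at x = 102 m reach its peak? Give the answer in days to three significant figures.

For the 1D instantaneous-source solution, setting ∂C/∂t = 0 at fixed x gives v²t² + 2Dt − x² = 0, so t = (√(D² + v²x²) − D)/v².
√(D² + v²x²) = √(0.0629² + 0.266² × 102²) = 27.13; v² = 0.070756.
t = (27.13 − 0.0629)/0.070756 = 383 days (vs. the pure-advection estimate x/v = 383 d).

383 days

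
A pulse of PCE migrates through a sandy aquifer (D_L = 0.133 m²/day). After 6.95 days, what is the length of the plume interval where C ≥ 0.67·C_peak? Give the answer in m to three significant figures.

The plume is Gaussian with σ = √(2Dt) = √(2 × 0.133 × 6.95) = 1.360 m.
C/C_peak = exp(−Δx²/(2σ²)) = 0.67 ⇒ Δx = σ·√(−2 ln 0.67) = 1.360 × 0.8950 = 1.217 m.
Width = 2Δx = 2.43 m.

2.43 m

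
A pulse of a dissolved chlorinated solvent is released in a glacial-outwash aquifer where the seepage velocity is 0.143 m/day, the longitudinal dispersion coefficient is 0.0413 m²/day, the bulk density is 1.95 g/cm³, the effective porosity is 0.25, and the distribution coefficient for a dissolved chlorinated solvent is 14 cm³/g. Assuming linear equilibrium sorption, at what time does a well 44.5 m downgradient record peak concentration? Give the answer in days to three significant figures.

34100 days

Retardation factor R = 1 + ρ_b·K_d/n = 1 + 1.95 × 14/0.25 = 110.2.
Sorption retards both mechanisms: v_R = v/R = 0.001298 m/day, D_R = D/R = 0.0003748 m²/day.
Peak time from v_R²t² + 2D_R t − x² = 0: t = (√(D_R² + v_R²x²) − D_R)/v_R².
√(D_R² + v_R²x²) = √(0.0003748² + 0.001298² × 44.5²) = 0.05776; v_R² = 1.685e-06.
t = (0.05776 − 0.0003748)/1.685e-06 = 34100 days.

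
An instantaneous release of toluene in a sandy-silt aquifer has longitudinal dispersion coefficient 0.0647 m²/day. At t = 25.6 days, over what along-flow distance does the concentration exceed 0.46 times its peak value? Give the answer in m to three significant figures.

The plume is Gaussian with σ = √(2Dt) = √(2 × 0.0647 × 25.6) = 1.820 m.
C/C_peak = exp(−Δx²/(2σ²)) = 0.46 ⇒ Δx = σ·√(−2 ln 0.46) = 1.820 × 1.246 = 2.268 m.
Width = 2Δx = 4.54 m.

4.54 m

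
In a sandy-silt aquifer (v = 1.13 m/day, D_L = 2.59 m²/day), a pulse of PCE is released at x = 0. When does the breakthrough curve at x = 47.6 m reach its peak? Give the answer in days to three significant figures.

40.1 days

For the 1D instantaneous-source solution, setting ∂C/∂t = 0 at fixed x gives v²t² + 2Dt − x² = 0, so t = (√(D² + v²x²) − D)/v².
√(D² + v²x²) = √(2.59² + 1.13² × 47.6²) = 53.85; v² = 1.2769.
t = (53.85 − 2.59)/1.2769 = 40.1 days (vs. the pure-advection estimate x/v = 42.1 d).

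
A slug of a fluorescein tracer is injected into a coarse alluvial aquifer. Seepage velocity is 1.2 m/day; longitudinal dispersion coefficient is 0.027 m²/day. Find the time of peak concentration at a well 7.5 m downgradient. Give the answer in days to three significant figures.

6.23 days

For the 1D instantaneous-source solution, setting ∂C/∂t = 0 at fixed x gives v²t² + 2Dt − x² = 0, so t = (√(D² + v²x²) − D)/v².
√(D² + v²x²) = √(0.027² + 1.2² × 7.5²) = 9.000; v² = 1.44.
t = (9.000 − 0.027)/1.44 = 6.23 days (vs. the pure-advection estimate x/v = 6.25 d).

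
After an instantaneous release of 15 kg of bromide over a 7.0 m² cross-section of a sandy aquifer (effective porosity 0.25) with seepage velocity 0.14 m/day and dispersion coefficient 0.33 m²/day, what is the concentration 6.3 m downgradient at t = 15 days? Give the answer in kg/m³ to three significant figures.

For an instantaneous plane source, C(x,t) = M/(n_e·A·√(4πDt)) · exp(−(x−vt)²/(4Dt)), with n_e·A the pore (flow) area.
Plume center vt = 0.14 × 15 = 2.1 m, so the well at 6.3 m is 4.2 m downgradient of the peak.
√(4πDt) = 7.887 m, giving peak height M/(n_e·A·√(4πDt)) = 15/(0.25 × 7.0 × 7.887) = 1.087 kg/m³.
(x−vt)²/(4Dt) = (4.2)²/(4 × 0.33 × 15) = 0.8909; exp(−0.8909) = 0.4103.
C = 1.087 × 0.4103 = 0.446 kg/m³.

0.446 kg/m³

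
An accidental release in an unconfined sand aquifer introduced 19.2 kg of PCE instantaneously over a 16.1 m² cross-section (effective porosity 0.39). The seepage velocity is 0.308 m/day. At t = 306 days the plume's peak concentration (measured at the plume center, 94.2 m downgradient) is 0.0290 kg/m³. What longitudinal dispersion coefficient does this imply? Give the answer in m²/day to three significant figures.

2.89 m²/day

At the plume center C_max = M/(n_e·A·√(4πDt)), so D = M²/(4πt·(n_e·A·C_max)²).
n_e·A·C_max = 0.39 × 16.1 × 0.0290 = 0.1821 kg/m.
D = 19.2²/(4π × 306 × 0.1821²) = 2.89 m²/day.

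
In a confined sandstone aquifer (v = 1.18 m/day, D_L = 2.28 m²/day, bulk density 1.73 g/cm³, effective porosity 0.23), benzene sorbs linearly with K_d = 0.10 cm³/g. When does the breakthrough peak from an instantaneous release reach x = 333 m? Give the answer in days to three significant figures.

Retardation factor R = 1 + ρ_b·K_d/n = 1 + 1.73 × 0.10/0.23 = 1.752.
Sorption retards both mechanisms: v_R = v/R = 0.6735 m/day, D_R = D/R = 1.301 m²/day.
Peak time from v_R²t² + 2D_R t − x² = 0: t = (√(D_R² + v_R²x²) − D_R)/v_R².
√(D_R² + v_R²x²) = √(1.301² + 0.6735² × 333²) = 224.3; v_R² = 0.4536.
t = (224.3 − 1.301)/0.4536 = 492 days.

492 days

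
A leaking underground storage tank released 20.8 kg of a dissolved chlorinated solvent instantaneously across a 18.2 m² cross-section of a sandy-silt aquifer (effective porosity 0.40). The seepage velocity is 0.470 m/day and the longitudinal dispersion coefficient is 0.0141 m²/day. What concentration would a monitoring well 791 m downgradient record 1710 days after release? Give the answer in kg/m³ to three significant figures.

For an instantaneous plane source, C(x,t) = M/(n_e·A·√(4πDt)) · exp(−(x−vt)²/(4Dt)), with n_e·A the pore (flow) area.
Plume center vt = 0.470 × 1710 = 803.7 m, so the well at 791 m is 12.7 m upgradient of the peak.
√(4πDt) = 17.41 m, giving peak height M/(n_e·A·√(4πDt)) = 20.8/(0.40 × 18.2 × 17.41) = 0.1641 kg/m³.
(x−vt)²/(4Dt) = (-12.7)²/(4 × 0.0141 × 1710) = 1.672; exp(−1.672) = 0.1879.
C = 0.1641 × 0.1879 = 0.0308 kg/m³.

0.0308 kg/m³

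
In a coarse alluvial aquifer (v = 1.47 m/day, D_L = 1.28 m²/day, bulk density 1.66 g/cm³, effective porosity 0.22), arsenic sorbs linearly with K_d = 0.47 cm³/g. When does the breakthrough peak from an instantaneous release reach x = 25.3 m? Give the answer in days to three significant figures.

Retardation factor R = 1 + ρ_b·K_d/n = 1 + 1.66 × 0.47/0.22 = 4.546.
Sorption retards both mechanisms: v_R = v/R = 0.3234 m/day, D_R = D/R = 0.2816 m²/day.
Peak time from v_R²t² + 2D_R t − x² = 0: t = (√(D_R² + v_R²x²) − D_R)/v_R².
√(D_R² + v_R²x²) = √(0.2816² + 0.3234² × 25.3²) = 8.187; v_R² = 0.1046.
t = (8.187 − 0.2816)/0.1046 = 75.6 days.

75.6 days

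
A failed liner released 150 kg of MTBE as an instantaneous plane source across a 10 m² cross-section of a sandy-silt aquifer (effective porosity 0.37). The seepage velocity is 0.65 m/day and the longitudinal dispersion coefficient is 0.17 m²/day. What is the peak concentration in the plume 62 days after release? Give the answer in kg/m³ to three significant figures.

The peak of an instantaneous 1D plume sits at x = vt; there the Gaussian factor is 1 and C_max = M/(n_e·A·√(4πDt)), where n_e·A is the pore area the mass is dissolved in.
√(4πDt) = √(4π × 0.17 × 62) = 11.51 m, so C_max = 150/(0.37 × 10 × 11.51) = 3.52 kg/m³.

3.52 kg/m³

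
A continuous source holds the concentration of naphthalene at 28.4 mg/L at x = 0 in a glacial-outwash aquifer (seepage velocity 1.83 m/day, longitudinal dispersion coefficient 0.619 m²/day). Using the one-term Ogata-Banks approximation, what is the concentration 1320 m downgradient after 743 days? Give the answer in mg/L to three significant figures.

For a continuous step input, C/C₀ ≈ ½·erfc((x−vt)/(2√(Dt))).
vt = 1.83 × 743 = 1359.69 m and 2√(Dt) = 2√(0.619 × 743) = 42.89 m.
Argument (x−vt)/(2√(Dt)) = (1320 − 1359.69)/42.89 = -0.9254; ½·erfc(-0.9254) = 0.9047.
C = 28.4 × 0.9047 = 25.7 mg/L.

25.7 mg/L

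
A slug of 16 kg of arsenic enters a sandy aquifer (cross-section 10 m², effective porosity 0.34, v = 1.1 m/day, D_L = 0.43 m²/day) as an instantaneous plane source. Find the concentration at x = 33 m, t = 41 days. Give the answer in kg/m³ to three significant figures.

For an instantaneous plane source, C(x,t) = M/(n_e·A·√(4πDt)) · exp(−(x−vt)²/(4Dt)), with n_e·A the pore (flow) area.
Plume center vt = 1.1 × 41 = 45.1 m, so the well at 33 m is 12.1 m upgradient of the peak.
√(4πDt) = 14.88 m, giving peak height M/(n_e·A·√(4πDt)) = 16/(0.34 × 10 × 14.88) = 0.3163 kg/m³.
(x−vt)²/(4Dt) = (-12.1)²/(4 × 0.43 × 41) = 2.076; exp(−2.076) = 0.1254.
C = 0.3163 × 0.1254 = 0.0397 kg/m³.

0.0397 kg/m³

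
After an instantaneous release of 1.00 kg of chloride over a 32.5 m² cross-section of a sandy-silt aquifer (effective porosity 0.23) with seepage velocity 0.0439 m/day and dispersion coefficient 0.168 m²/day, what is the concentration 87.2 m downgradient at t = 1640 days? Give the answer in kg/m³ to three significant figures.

0.00184 kg/m³

For an instantaneous plane source, C(x,t) = M/(n_e·A·√(4πDt)) · exp(−(x−vt)²/(4Dt)), with n_e·A the pore (flow) area.
Plume center vt = 0.0439 × 1640 = 71.996 m, so the well at 87.2 m is 15.204 m downgradient of the peak.
√(4πDt) = 58.84 m, giving peak height M/(n_e·A·√(4πDt)) = 1.00/(0.23 × 32.5 × 58.84) = 0.002274 kg/m³.
(x−vt)²/(4Dt) = (15.204)²/(4 × 0.168 × 1640) = 0.2098; exp(−0.2098) = 0.8107.
C = 0.002274 × 0.8107 = 0.00184 kg/m³.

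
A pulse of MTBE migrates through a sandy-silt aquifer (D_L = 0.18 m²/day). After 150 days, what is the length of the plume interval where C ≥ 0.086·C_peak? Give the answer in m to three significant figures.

The plume is Gaussian with σ = √(2Dt) = √(2 × 0.18 × 150) = 7.348 m.
C/C_peak = exp(−Δx²/(2σ²)) = 0.086 ⇒ Δx = σ·√(−2 ln 0.086) = 7.348 × 2.215 = 16.28 m.
Width = 2Δx = 32.6 m.

32.6 m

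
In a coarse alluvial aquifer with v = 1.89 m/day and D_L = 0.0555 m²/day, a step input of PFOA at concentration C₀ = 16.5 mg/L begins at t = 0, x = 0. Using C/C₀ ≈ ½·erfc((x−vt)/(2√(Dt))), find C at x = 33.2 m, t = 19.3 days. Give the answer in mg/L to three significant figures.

16.3 mg/L

For a continuous step input, C/C₀ ≈ ½·erfc((x−vt)/(2√(Dt))).
vt = 1.89 × 19.3 = 36.477 m and 2√(Dt) = 2√(0.0555 × 19.3) = 2.070 m.
Argument (x−vt)/(2√(Dt)) = (33.2 − 36.477)/2.070 = -1.583; ½·erfc(-1.583) = 0.9874.
C = 16.5 × 0.9874 = 16.3 mg/L.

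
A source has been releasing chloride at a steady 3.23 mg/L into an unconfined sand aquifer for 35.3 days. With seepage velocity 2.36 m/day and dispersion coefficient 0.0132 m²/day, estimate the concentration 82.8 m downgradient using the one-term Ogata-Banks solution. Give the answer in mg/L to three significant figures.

2.26 mg/L

For a continuous step input, C/C₀ ≈ ½·erfc((x−vt)/(2√(Dt))).
vt = 2.36 × 35.3 = 83.308 m and 2√(Dt) = 2√(0.0132 × 35.3) = 1.365 m.
Argument (x−vt)/(2√(Dt)) = (82.8 − 83.308)/1.365 = -0.3722; ½·erfc(-0.3722) = 0.7007.
C = 3.23 × 0.7007 = 2.26 mg/L.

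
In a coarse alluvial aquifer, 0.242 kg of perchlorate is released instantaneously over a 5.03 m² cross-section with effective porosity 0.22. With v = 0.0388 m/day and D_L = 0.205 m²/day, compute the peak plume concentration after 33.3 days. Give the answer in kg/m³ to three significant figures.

The peak of an instantaneous 1D plume sits at x = vt; there the Gaussian factor is 1 and C_max = M/(n_e·A·√(4πDt)), where n_e·A is the pore area the mass is dissolved in.
√(4πDt) = √(4π × 0.205 × 33.3) = 9.262 m, so C_max = 0.242/(0.22 × 5.03 × 9.262) = 0.0236 kg/m³.

0.0236 kg/m³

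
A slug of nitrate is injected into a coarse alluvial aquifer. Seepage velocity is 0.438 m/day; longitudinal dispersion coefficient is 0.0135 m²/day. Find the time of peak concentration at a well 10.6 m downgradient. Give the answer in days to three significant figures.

24.1 days

For the 1D instantaneous-source solution, setting ∂C/∂t = 0 at fixed x gives v²t² + 2Dt − x² = 0, so t = (√(D² + v²x²) − D)/v².
√(D² + v²x²) = √(0.0135² + 0.438² × 10.6²) = 4.643; v² = 0.191844.
t = (4.643 − 0.0135)/0.191844 = 24.1 days (vs. the pure-advection estimate x/v = 24.2 d).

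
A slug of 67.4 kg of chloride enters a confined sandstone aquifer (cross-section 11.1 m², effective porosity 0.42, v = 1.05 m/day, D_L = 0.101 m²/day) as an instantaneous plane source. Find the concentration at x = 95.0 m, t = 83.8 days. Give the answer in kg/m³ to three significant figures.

For an instantaneous plane source, C(x,t) = M/(n_e·A·√(4πDt)) · exp(−(x−vt)²/(4Dt)), with n_e·A the pore (flow) area.
Plume center vt = 1.05 × 83.8 = 87.99 m, so the well at 95.0 m is 7.01 m downgradient of the peak.
√(4πDt) = 10.31 m, giving peak height M/(n_e·A·√(4πDt)) = 67.4/(0.42 × 11.1 × 10.31) = 1.402 kg/m³.
(x−vt)²/(4Dt) = (7.01)²/(4 × 0.101 × 83.8) = 1.451; exp(−1.451) = 0.2343.
C = 1.402 × 0.2343 = 0.328 kg/m³.

0.328 kg/m³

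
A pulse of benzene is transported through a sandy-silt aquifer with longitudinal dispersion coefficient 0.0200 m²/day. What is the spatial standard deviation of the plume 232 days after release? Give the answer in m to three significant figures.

Dispersive spreading gives a Gaussian with σ² = 2Dt; advection only shifts the center.
σ = √(2 × 0.0200 × 232) = 3.05 m.

3.05 m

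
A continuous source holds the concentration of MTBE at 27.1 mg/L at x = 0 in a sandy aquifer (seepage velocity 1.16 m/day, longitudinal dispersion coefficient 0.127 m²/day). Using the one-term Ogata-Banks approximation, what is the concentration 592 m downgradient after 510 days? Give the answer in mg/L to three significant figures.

13.2 mg/L

For a continuous step input, C/C₀ ≈ ½·erfc((x−vt)/(2√(Dt))).
vt = 1.16 × 510 = 591.6 m and 2√(Dt) = 2√(0.127 × 510) = 16.10 m.
Argument (x−vt)/(2√(Dt)) = (592 − 591.6)/16.10 = 0.02484; ½·erfc(0.02484) = 0.4860.
C = 27.1 × 0.4860 = 13.2 mg/L.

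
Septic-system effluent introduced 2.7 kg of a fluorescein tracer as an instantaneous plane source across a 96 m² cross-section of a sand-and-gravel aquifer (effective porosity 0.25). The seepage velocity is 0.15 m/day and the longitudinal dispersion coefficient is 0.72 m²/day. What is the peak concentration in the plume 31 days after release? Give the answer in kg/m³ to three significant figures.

The peak of an instantaneous 1D plume sits at x = vt; there the Gaussian factor is 1 and C_max = M/(n_e·A·√(4πDt)), where n_e·A is the pore area the mass is dissolved in.
√(4πDt) = √(4π × 0.72 × 31) = 16.75 m, so C_max = 2.7/(0.25 × 96 × 16.75) = 0.00672 kg/m³.

0.00672 kg/m³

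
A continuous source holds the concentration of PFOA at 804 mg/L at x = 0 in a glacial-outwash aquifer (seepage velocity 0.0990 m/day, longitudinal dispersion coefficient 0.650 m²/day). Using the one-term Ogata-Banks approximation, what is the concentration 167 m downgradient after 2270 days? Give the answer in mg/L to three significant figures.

For a continuous step input, C/C₀ ≈ ½·erfc((x−vt)/(2√(Dt))).
vt = 0.0990 × 2270 = 224.73 m and 2√(Dt) = 2√(0.650 × 2270) = 76.82 m.
Argument (x−vt)/(2√(Dt)) = (167 − 224.73)/76.82 = -0.7515; ½·erfc(-0.7515) = 0.8561.
C = 804 × 0.8561 = 688 mg/L.

688 mg/L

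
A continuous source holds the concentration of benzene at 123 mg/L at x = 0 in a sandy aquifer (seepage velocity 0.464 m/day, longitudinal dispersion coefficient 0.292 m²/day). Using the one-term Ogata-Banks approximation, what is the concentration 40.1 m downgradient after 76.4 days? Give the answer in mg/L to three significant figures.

For a continuous step input, C/C₀ ≈ ½·erfc((x−vt)/(2√(Dt))).
vt = 0.464 × 76.4 = 35.4496 m and 2√(Dt) = 2√(0.292 × 76.4) = 9.446 m.
Argument (x−vt)/(2√(Dt)) = (40.1 − 35.4496)/9.446 = 0.4923; ½·erfc(0.4923) = 0.2431.
C = 123 × 0.2431 = 29.9 mg/L.

29.9 mg/L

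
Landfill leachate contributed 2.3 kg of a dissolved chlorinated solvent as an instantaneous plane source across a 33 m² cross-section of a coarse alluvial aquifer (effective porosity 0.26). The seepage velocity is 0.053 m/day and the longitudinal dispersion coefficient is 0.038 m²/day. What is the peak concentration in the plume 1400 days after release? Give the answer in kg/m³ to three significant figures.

The peak of an instantaneous 1D plume sits at x = vt; there the Gaussian factor is 1 and C_max = M/(n_e·A·√(4πDt)), where n_e·A is the pore area the mass is dissolved in.
√(4πDt) = √(4π × 0.038 × 1400) = 25.86 m, so C_max = 2.3/(0.26 × 33 × 25.86) = 0.0104 kg/m³.

0.0104 kg/m³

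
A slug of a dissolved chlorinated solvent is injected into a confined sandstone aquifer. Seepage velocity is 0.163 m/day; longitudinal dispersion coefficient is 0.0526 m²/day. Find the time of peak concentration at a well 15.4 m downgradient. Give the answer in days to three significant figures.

92.5 days

For the 1D instantaneous-source solution, setting ∂C/∂t = 0 at fixed x gives v²t² + 2Dt − x² = 0, so t = (√(D² + v²x²) − D)/v².
√(D² + v²x²) = √(0.0526² + 0.163² × 15.4²) = 2.511; v² = 0.026569.
t = (2.511 − 0.0526)/0.026569 = 92.5 days (vs. the pure-advection estimate x/v = 94.5 d).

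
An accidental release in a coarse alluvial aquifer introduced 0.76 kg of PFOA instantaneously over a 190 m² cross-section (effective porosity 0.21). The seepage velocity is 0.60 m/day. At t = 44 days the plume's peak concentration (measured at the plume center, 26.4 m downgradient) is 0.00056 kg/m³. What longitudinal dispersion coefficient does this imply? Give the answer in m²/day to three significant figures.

At the plume center C_max = M/(n_e·A·√(4πDt)), so D = M²/(4πt·(n_e·A·C_max)²).
n_e·A·C_max = 0.21 × 190 × 0.00056 = 0.02234 kg/m.
D = 0.76²/(4π × 44 × 0.02234²) = 2.09 m²/day.

2.09 m²/day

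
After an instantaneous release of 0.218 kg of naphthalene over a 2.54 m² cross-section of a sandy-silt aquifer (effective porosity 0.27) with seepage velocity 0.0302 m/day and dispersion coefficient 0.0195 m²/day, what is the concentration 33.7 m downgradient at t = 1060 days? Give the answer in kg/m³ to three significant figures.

0.0191 kg/m³

For an instantaneous plane source, C(x,t) = M/(n_e·A·√(4πDt)) · exp(−(x−vt)²/(4Dt)), with n_e·A the pore (flow) area.
Plume center vt = 0.0302 × 1060 = 32.012 m, so the well at 33.7 m is 1.688 m downgradient of the peak.
√(4πDt) = 16.12 m, giving peak height M/(n_e·A·√(4πDt)) = 0.218/(0.27 × 2.54 × 16.12) = 0.01972 kg/m³.
(x−vt)²/(4Dt) = (1.688)²/(4 × 0.0195 × 1060) = 0.03446; exp(−0.03446) = 0.9661.
C = 0.01972 × 0.9661 = 0.0191 kg/m³.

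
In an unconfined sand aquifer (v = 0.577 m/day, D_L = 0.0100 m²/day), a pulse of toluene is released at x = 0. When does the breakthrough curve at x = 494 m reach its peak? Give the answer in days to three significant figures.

856 days

For the 1D instantaneous-source solution, setting ∂C/∂t = 0 at fixed x gives v²t² + 2Dt − x² = 0, so t = (√(D² + v²x²) − D)/v².
√(D² + v²x²) = √(0.0100² + 0.577² × 494²) = 285.0; v² = 0.332929.
t = (285.0 − 0.0100)/0.332929 = 856 days (vs. the pure-advection estimate x/v = 856 d).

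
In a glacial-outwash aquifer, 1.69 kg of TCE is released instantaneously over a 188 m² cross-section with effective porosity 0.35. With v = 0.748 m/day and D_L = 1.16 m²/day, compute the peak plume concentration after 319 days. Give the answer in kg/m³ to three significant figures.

The peak of an instantaneous 1D plume sits at x = vt; there the Gaussian factor is 1 and C_max = M/(n_e·A·√(4πDt)), where n_e·A is the pore area the mass is dissolved in.
√(4πDt) = √(4π × 1.16 × 319) = 68.19 m, so C_max = 1.69/(0.35 × 188 × 68.19) = 0.000377 kg/m³.

0.000377 kg/m³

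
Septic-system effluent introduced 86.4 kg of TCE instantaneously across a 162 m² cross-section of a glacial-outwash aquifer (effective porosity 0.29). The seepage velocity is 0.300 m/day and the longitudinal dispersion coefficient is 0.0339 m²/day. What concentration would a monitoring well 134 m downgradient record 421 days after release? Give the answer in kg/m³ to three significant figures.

For an instantaneous plane source, C(x,t) = M/(n_e·A·√(4πDt)) · exp(−(x−vt)²/(4Dt)), with n_e·A the pore (flow) area.
Plume center vt = 0.300 × 421 = 126.3 m, so the well at 134 m is 7.7 m downgradient of the peak.
√(4πDt) = 13.39 m, giving peak height M/(n_e·A·√(4πDt)) = 86.4/(0.29 × 162 × 13.39) = 0.1373 kg/m³.
(x−vt)²/(4Dt) = (7.7)²/(4 × 0.0339 × 421) = 1.039; exp(−1.039) = 0.3538.
C = 0.1373 × 0.3538 = 0.0486 kg/m³.

0.0486 kg/m³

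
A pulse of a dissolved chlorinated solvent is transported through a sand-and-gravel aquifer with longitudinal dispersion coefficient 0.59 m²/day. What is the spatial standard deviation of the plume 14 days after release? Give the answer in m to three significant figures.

4.06 m

Dispersive spreading gives a Gaussian with σ² = 2Dt; advection only shifts the center.
σ = √(2 × 0.59 × 14) = 4.06 m.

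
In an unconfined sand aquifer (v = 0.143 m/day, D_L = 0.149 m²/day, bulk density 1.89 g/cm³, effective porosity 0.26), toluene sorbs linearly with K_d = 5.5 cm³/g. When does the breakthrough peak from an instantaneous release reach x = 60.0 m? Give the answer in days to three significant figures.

16900 days

Retardation factor R = 1 + ρ_b·K_d/n = 1 + 1.89 × 5.5/0.26 = 40.98.
Sorption retards both mechanisms: v_R = v/R = 0.003490 m/day, D_R = D/R = 0.003636 m²/day.
Peak time from v_R²t² + 2D_R t − x² = 0: t = (√(D_R² + v_R²x²) − D_R)/v_R².
√(D_R² + v_R²x²) = √(0.003636² + 0.003490² × 60.0²) = 0.2094; v_R² = 1.218e-05.
t = (0.2094 − 0.003636)/1.218e-05 = 16900 days.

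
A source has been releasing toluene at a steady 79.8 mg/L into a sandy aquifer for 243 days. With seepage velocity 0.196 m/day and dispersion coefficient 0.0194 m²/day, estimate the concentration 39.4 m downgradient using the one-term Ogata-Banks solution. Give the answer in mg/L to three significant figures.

For a continuous step input, C/C₀ ≈ ½·erfc((x−vt)/(2√(Dt))).
vt = 0.196 × 243 = 47.628 m and 2√(Dt) = 2√(0.0194 × 243) = 4.342 m.
Argument (x−vt)/(2√(Dt)) = (39.4 − 47.628)/4.342 = -1.895; ½·erfc(-1.895) = 0.9963.
C = 79.8 × 0.9963 = 79.5 mg/L.

79.5 mg/L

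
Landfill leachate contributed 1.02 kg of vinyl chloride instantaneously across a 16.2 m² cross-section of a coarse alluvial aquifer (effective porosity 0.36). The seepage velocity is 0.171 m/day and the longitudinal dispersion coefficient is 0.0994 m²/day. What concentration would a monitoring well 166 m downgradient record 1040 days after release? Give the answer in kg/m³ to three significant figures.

For an instantaneous plane source, C(x,t) = M/(n_e·A·√(4πDt)) · exp(−(x−vt)²/(4Dt)), with n_e·A the pore (flow) area.
Plume center vt = 0.171 × 1040 = 177.84 m, so the well at 166 m is 11.84 m upgradient of the peak.
√(4πDt) = 36.04 m, giving peak height M/(n_e·A·√(4πDt)) = 1.02/(0.36 × 16.2 × 36.04) = 0.004853 kg/m³.
(x−vt)²/(4Dt) = (-11.84)²/(4 × 0.0994 × 1040) = 0.3390; exp(−0.3390) = 0.7125.
C = 0.004853 × 0.7125 = 0.00346 kg/m³.

0.00346 kg/m³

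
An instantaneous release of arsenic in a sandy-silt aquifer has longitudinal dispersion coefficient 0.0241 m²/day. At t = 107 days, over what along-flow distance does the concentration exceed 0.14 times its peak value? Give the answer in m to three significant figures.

The plume is Gaussian with σ = √(2Dt) = √(2 × 0.0241 × 107) = 2.271 m.
C/C_peak = exp(−Δx²/(2σ²)) = 0.14 ⇒ Δx = σ·√(−2 ln 0.14) = 2.271 × 1.983 = 4.503 m.
Width = 2Δx = 9.01 m.

9.01 m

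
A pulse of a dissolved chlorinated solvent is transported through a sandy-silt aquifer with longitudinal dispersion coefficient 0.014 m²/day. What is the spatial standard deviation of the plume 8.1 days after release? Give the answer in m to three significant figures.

Dispersive spreading gives a Gaussian with σ² = 2Dt; advection only shifts the center.
σ = √(2 × 0.014 × 8.1) = 0.476 m.

0.476 m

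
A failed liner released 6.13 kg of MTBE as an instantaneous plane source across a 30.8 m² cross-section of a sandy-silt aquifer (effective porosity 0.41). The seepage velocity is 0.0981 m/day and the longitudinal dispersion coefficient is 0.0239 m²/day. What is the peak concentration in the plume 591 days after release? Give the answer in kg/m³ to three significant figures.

0.0364 kg/m³

The peak of an instantaneous 1D plume sits at x = vt; there the Gaussian factor is 1 and C_max = M/(n_e·A·√(4πDt)), where n_e·A is the pore area the mass is dissolved in.
√(4πDt) = √(4π × 0.0239 × 591) = 13.32 m, so C_max = 6.13/(0.41 × 30.8 × 13.32) = 0.0364 kg/m³.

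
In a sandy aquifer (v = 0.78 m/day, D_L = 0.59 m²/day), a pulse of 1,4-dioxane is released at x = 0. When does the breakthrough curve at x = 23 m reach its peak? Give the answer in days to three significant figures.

For the 1D instantaneous-source solution, setting ∂C/∂t = 0 at fixed x gives v²t² + 2Dt − x² = 0, so t = (√(D² + v²x²) − D)/v².
√(D² + v²x²) = √(0.59² + 0.78² × 23²) = 17.95; v² = 0.6084.
t = (17.95 − 0.59)/0.6084 = 28.5 days (vs. the pure-advection estimate x/v = 29.5 d).

28.5 days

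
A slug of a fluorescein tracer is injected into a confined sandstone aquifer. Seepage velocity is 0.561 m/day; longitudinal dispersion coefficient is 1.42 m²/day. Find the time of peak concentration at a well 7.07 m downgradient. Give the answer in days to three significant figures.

For the 1D instantaneous-source solution, setting ∂C/∂t = 0 at fixed x gives v²t² + 2Dt − x² = 0, so t = (√(D² + v²x²) − D)/v².
√(D² + v²x²) = √(1.42² + 0.561² × 7.07²) = 4.213; v² = 0.314721.
t = (4.213 − 1.42)/0.314721 = 8.87 days (vs. the pure-advection estimate x/v = 12.6 d).

8.87 days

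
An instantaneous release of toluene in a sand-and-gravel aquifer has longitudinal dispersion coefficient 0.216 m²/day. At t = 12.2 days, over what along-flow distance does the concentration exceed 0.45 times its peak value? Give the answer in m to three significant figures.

The plume is Gaussian with σ = √(2Dt) = √(2 × 0.216 × 12.2) = 2.296 m.
C/C_peak = exp(−Δx²/(2σ²)) = 0.45 ⇒ Δx = σ·√(−2 ln 0.45) = 2.296 × 1.264 = 2.902 m.
Width = 2Δx = 5.80 m.

5.80 m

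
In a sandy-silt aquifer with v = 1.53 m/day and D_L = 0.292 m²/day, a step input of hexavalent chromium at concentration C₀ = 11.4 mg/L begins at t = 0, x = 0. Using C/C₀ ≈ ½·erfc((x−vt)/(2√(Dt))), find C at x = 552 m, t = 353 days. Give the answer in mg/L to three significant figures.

2.32 mg/L

For a continuous step input, C/C₀ ≈ ½·erfc((x−vt)/(2√(Dt))).
vt = 1.53 × 353 = 540.09 m and 2√(Dt) = 2√(0.292 × 353) = 20.31 m.
Argument (x−vt)/(2√(Dt)) = (552 − 540.09)/20.31 = 0.5864; ½·erfc(0.5864) = 0.2035.
C = 11.4 × 0.2035 = 2.32 mg/L.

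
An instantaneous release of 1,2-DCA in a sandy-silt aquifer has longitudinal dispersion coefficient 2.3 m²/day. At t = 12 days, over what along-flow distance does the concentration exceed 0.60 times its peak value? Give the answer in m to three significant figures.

15.0 m

The plume is Gaussian with σ = √(2Dt) = √(2 × 2.3 × 12) = 7.430 m.
C/C_peak = exp(−Δx²/(2σ²)) = 0.60 ⇒ Δx = σ·√(−2 ln 0.60) = 7.430 × 1.011 = 7.512 m.
Width = 2Δx = 15.0 m.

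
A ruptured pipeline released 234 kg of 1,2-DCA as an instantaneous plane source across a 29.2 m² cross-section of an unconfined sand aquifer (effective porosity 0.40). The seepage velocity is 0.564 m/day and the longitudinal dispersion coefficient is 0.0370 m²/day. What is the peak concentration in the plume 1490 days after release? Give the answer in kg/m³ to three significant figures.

0.761 kg/m³

The peak of an instantaneous 1D plume sits at x = vt; there the Gaussian factor is 1 and C_max = M/(n_e·A·√(4πDt)), where n_e·A is the pore area the mass is dissolved in.
√(4πDt) = √(4π × 0.0370 × 1490) = 26.32 m, so C_max = 234/(0.40 × 29.2 × 26.32) = 0.761 kg/m³.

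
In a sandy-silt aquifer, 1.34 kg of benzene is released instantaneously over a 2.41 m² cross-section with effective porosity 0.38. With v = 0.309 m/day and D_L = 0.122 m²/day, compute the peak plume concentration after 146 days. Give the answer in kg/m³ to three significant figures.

0.0978 kg/m³

The peak of an instantaneous 1D plume sits at x = vt; there the Gaussian factor is 1 and C_max = M/(n_e·A·√(4πDt)), where n_e·A is the pore area the mass is dissolved in.
√(4πDt) = √(4π × 0.122 × 146) = 14.96 m, so C_max = 1.34/(0.38 × 2.41 × 14.96) = 0.0978 kg/m³.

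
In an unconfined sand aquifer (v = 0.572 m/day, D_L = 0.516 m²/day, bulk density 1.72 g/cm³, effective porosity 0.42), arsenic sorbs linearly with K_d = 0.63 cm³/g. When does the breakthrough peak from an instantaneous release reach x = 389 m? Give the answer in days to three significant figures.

2430 days

Retardation factor R = 1 + ρ_b·K_d/n = 1 + 1.72 × 0.63/0.42 = 3.580.
Sorption retards both mechanisms: v_R = v/R = 0.1598 m/day, D_R = D/R = 0.1441 m²/day.
Peak time from v_R²t² + 2D_R t − x² = 0: t = (√(D_R² + v_R²x²) − D_R)/v_R².
√(D_R² + v_R²x²) = √(0.1441² + 0.1598² × 389²) = 62.16; v_R² = 0.02554.
t = (62.16 − 0.1441)/0.02554 = 2430 days.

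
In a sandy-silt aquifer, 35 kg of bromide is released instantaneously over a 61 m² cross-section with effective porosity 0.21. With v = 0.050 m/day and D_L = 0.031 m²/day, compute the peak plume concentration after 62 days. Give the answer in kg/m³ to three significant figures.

The peak of an instantaneous 1D plume sits at x = vt; there the Gaussian factor is 1 and C_max = M/(n_e·A·√(4πDt)), where n_e·A is the pore area the mass is dissolved in.
√(4πDt) = √(4π × 0.031 × 62) = 4.915 m, so C_max = 35/(0.21 × 61 × 4.915) = 0.556 kg/m³.

0.556 kg/m³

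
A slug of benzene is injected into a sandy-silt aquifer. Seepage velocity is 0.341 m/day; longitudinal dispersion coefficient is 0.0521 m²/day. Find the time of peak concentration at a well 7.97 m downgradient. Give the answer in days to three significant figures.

For the 1D instantaneous-source solution, setting ∂C/∂t = 0 at fixed x gives v²t² + 2Dt − x² = 0, so t = (√(D² + v²x²) − D)/v².
√(D² + v²x²) = √(0.0521² + 0.341² × 7.97²) = 2.718; v² = 0.116281.
t = (2.718 − 0.0521)/0.116281 = 22.9 days (vs. the pure-advection estimate x/v = 23.4 d).

22.9 days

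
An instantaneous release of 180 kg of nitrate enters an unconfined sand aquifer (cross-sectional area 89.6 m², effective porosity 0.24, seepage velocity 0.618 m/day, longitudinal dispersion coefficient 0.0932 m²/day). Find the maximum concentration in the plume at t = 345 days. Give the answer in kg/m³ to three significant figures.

The peak of an instantaneous 1D plume sits at x = vt; there the Gaussian factor is 1 and C_max = M/(n_e·A·√(4πDt)), where n_e·A is the pore area the mass is dissolved in.
√(4πDt) = √(4π × 0.0932 × 345) = 20.10 m, so C_max = 180/(0.24 × 89.6 × 20.10) = 0.416 kg/m³.

0.416 kg/m³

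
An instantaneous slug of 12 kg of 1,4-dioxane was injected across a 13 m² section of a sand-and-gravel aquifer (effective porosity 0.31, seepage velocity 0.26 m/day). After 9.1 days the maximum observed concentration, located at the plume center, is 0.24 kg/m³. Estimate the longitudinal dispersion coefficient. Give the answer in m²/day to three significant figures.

At the plume center C_max = M/(n_e·A·√(4πDt)), so D = M²/(4πt·(n_e·A·C_max)²).
n_e·A·C_max = 0.31 × 13 × 0.24 = 0.9672 kg/m.
D = 12²/(4π × 9.1 × 0.9672²) = 1.35 m²/day.

1.35 m²/day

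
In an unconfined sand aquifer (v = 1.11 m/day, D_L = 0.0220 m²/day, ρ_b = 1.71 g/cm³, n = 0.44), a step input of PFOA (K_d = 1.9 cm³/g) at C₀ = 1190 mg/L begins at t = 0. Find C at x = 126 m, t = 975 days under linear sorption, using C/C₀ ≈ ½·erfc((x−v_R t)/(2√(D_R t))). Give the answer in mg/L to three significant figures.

1090 mg/L

Retardation factor R = 1 + ρ_b·K_d/n = 1 + 1.71 × 1.9/0.44 = 8.384.
Sorption retards both mechanisms: v_R = v/R = 0.1324 m/day, D_R = D/R = 0.002624 m²/day.
v_R·t = 0.1324 × 975 = 129.09 m; 2√(D_R t) = 3.199 m; argument = (126 − 129.09)/3.199 = -0.9659.
C = C₀ × ½·erfc(-0.9659) = 1190 × 0.9140 = 1090 mg/L.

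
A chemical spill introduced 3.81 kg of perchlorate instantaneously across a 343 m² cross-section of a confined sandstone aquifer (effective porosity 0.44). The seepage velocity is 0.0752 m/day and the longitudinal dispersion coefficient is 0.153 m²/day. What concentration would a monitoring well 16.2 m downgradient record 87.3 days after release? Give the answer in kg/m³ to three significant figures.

0.000343 kg/m³

For an instantaneous plane source, C(x,t) = M/(n_e·A·√(4πDt)) · exp(−(x−vt)²/(4Dt)), with n_e·A the pore (flow) area.
Plume center vt = 0.0752 × 87.3 = 6.56496 m, so the well at 16.2 m is 9.63504 m downgradient of the peak.
√(4πDt) = 12.96 m, giving peak height M/(n_e·A·√(4πDt)) = 3.81/(0.44 × 343 × 12.96) = 0.001948 kg/m³.
(x−vt)²/(4Dt) = (9.63504)²/(4 × 0.153 × 87.3) = 1.738; exp(−1.738) = 0.1759.
C = 0.001948 × 0.1759 = 0.000343 kg/m³.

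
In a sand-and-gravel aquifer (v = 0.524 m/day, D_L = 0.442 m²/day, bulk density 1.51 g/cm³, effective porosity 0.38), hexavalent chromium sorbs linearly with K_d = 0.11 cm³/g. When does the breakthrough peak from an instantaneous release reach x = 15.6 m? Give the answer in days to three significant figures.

40.5 days

Retardation factor R = 1 + ρ_b·K_d/n = 1 + 1.51 × 0.11/0.38 = 1.437.
Sorption retards both mechanisms: v_R = v/R = 0.3646 m/day, D_R = D/R = 0.3076 m²/day.
Peak time from v_R²t² + 2D_R t − x² = 0: t = (√(D_R² + v_R²x²) − D_R)/v_R².
√(D_R² + v_R²x²) = √(0.3076² + 0.3646² × 15.6²) = 5.696; v_R² = 0.1329.
t = (5.696 − 0.3076)/0.1329 = 40.5 days.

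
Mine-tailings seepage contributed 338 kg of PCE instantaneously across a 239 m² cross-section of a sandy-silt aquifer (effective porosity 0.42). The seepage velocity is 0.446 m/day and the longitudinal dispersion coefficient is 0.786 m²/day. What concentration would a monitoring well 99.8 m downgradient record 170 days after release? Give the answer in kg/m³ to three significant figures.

For an instantaneous plane source, C(x,t) = M/(n_e·A·√(4πDt)) · exp(−(x−vt)²/(4Dt)), with n_e·A the pore (flow) area.
Plume center vt = 0.446 × 170 = 75.82 m, so the well at 99.8 m is 23.98 m downgradient of the peak.
√(4πDt) = 40.98 m, giving peak height M/(n_e·A·√(4πDt)) = 338/(0.42 × 239 × 40.98) = 0.08217 kg/m³.
(x−vt)²/(4Dt) = (23.98)²/(4 × 0.786 × 170) = 1.076; exp(−1.076) = 0.3410.
C = 0.08217 × 0.3410 = 0.0280 kg/m³.

0.0280 kg/m³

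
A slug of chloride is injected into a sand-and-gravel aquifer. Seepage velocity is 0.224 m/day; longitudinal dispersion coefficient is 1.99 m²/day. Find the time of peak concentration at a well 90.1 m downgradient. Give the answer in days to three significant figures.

For the 1D instantaneous-source solution, setting ∂C/∂t = 0 at fixed x gives v²t² + 2Dt − x² = 0, so t = (√(D² + v²x²) − D)/v².
√(D² + v²x²) = √(1.99² + 0.224² × 90.1²) = 20.28; v² = 0.050176.
t = (20.28 − 1.99)/0.050176 = 365 days (vs. the pure-advection estimate x/v = 402 d).

365 days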